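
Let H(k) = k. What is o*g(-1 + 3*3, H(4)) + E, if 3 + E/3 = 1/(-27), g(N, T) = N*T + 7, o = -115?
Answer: -40447/9 ≈ -4494.1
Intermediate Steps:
g(N, T) = 7 + N*T
E = -82/9 (E = -9 + 3/(-27) = -9 + 3*(-1/27) = -9 - 1/9 = -82/9 ≈ -9.1111)
o*g(-1 + 3*3, H(4)) + E = -115*(7 + (-1 + 3*3)*4) - 82/9 = -115*(7 + (-1 + 9)*4) - 82/9 = -115*(7 + 8*4) - 82/9 = -115*(7 + 32) - 82/9 = -115*39 - 82/9 = -4485 - 82/9 = -40447/9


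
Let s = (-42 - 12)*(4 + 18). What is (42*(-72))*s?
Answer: 3592512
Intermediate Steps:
s = -1188 (s = -54*22 = -1188)
(42*(-72))*s = (42*(-72))*(-1188) = -3024*(-1188) = 3592512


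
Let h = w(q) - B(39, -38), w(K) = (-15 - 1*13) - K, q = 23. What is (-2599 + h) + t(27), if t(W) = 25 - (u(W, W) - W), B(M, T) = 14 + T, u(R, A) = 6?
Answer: -2580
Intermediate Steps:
t(W) = 19 + W (t(W) = 25 - (6 - W) = 25 + (-6 + W) = 19 + W)
w(K) = -28 - K (w(K) = (-15 - 13) - K = -28 - K)
h = -27 (h = (-28 - 1*23) - (14 - 38) = (-28 - 23) - 1*(-24) = -51 + 24 = -27)
(-2599 + h) + t(27) = (-2599 - 27) + (19 + 27) = -2626 + 46 = -2580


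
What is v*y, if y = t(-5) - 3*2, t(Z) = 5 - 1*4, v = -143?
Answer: 715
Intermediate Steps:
t(Z) = 1 (t(Z) = 5 - 4 = 1)
y = -5 (y = 1 - 3*2 = 1 - 6 = -5)
v*y = -143*(-5) = 715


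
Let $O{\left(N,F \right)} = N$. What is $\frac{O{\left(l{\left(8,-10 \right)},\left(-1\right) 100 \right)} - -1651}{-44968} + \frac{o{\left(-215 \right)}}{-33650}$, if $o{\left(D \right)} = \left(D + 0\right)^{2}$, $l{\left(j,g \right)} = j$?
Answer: $- \frac{6098489}{4323352} \approx -1.4106$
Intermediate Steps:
$o{\left(D \right)} = D^{2}$
$\frac{O{\left(l{\left(8,-10 \right)},\left(-1\right) 100 \right)} - -1651}{-44968} + \frac{o{\left(-215 \right)}}{-33650} = \frac{8 - -1651}{-44968} + \frac{\left(-215\right)^{2}}{-33650} = \left(8 + 1651\right) \left(- \frac{1}{44968}\right) + 46225 \left(- \frac{1}{33650}\right) = 1659 \left(- \frac{1}{44968}\right) - \frac{1849}{1346} = - \frac{237}{6424} - \frac{1849}{1346} = - \frac{6098489}{4323352}$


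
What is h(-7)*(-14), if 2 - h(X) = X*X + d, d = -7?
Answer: 560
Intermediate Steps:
h(X) = 9 - X**2 (h(X) = 2 - (X*X - 7) = 2 - (X**2 - 7) = 2 - (-7 + X**2) = 2 + (7 - X**2) = 9 - X**2)
h(-7)*(-14) = (9 - 1*(-7)**2)*(-14) = (9 - 1*49)*(-14) = (9 - 49)*(-14) = -40*(-14) = 560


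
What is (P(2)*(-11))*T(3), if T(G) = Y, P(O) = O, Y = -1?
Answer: 22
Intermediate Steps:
T(G) = -1
(P(2)*(-11))*T(3) = (2*(-11))*(-1) = -22*(-1) = 22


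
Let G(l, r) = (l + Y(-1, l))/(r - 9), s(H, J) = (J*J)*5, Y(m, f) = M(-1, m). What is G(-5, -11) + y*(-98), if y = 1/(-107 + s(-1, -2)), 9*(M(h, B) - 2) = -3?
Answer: 75/58 ≈ 1.2931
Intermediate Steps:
M(h, B) = 5/3 (M(h, B) = 2 + (⅑)*(-3) = 2 - ⅓ = 5/3)
Y(m, f) = 5/3
s(H, J) = 5*J² (s(H, J) = J²*5 = 5*J²)
y = -1/87 (y = 1/(-107 + 5*(-2)²) = 1/(-107 + 5*4) = 1/(-107 + 20) = 1/(-87) = -1/87 ≈ -0.011494)
G(l, r) = (5/3 + l)/(-9 + r) (G(l, r) = (l + 5/3)/(r - 9) = (5/3 + l)/(-9 + r))
G(-5, -11) + y*(-98) = (5/3 - 5)/(-9 - 11) - 1/87*(-98) = -10/3/(-20) + 98/87 = -1/20*(-10/3) + 98/87 = ⅙ + 98/87 = 75/58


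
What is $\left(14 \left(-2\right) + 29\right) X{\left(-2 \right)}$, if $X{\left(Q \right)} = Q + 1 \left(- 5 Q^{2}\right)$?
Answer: $-22$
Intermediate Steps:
$X{\left(Q \right)} = Q - 5 Q^{2}$
$\left(14 \left(-2\right) + 29\right) X{\left(-2 \right)} = \left(14 \left(-2\right) + 29\right) \left(- 2 \left(1 - -10\right)\right) = \left(-28 + 29\right) \left(- 2 \left(1 + 10\right)\right) = 1 \left(\left(-2\right) 11\right) = 1 \left(-22\right) = -22$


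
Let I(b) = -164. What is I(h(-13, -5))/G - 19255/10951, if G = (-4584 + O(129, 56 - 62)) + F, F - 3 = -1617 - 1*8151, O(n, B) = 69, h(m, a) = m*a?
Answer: -68291359/39095070 ≈ -1.7468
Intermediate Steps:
h(m, a) = a*m
F = -9765 (F = 3 + (-1617 - 1*8151) = 3 + (-1617 - 8151) = 3 - 9768 = -9765)
G = -14280 (G = (-4584 + 69) - 9765 = -4515 - 9765 = -14280)
I(h(-13, -5))/G - 19255/10951 = -164/(-14280) - 19255/10951 = -164*(-1/14280) - 19255*1/10951 = 41/3570 - 19255/10951 = -68291359/39095070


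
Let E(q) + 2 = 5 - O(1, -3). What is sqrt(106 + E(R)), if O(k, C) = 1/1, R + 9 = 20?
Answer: 6*sqrt(3) ≈ 10.392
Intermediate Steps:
R = 11 (R = -9 + 20 = 11)
O(k, C) = 1
E(q) = 2 (E(q) = -2 + (5 - 1*1) = -2 + (5 - 1) = -2 + 4 = 2)
sqrt(106 + E(R)) = sqrt(106 + 2) = sqrt(108) = 6*sqrt(3)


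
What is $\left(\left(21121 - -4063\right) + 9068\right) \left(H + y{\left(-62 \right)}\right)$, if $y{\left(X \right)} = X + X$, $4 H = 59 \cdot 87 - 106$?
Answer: $38798953$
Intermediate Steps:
$H = \frac{5027}{4}$ ($H = \frac{59 \cdot 87 - 106}{4} = \frac{5133 - 106}{4} = \frac{1}{4} \cdot 5027 = \frac{5027}{4} \approx 1256.8$)
$y{\left(X \right)} = 2 X$
$\left(\left(21121 - -4063\right) + 9068\right) \left(H + y{\left(-62 \right)}\right) = \left(\left(21121 - -4063\right) + 9068\right) \left(\frac{5027}{4} + 2 \left(-62\right)\right) = \left(\left(21121 + 4063\right) + 9068\right) \left(\frac{5027}{4} - 124\right) = \left(25184 + 9068\right) \frac{4531}{4} = 34252 \cdot \frac{4531}{4} = 38798953$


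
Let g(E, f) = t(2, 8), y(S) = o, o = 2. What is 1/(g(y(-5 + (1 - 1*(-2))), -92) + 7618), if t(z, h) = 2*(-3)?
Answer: 1/7612 ≈ 0.00013137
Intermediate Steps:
t(z, h) = -6
y(S) = 2
g(E, f) = -6
1/(g(y(-5 + (1 - 1*(-2))), -92) + 7618) = 1/(-6 + 7618) = 1/7612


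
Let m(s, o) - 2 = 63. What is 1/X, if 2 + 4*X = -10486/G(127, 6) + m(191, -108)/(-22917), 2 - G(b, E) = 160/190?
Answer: -504174/1141713839 ≈ -0.00044159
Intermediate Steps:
G(b, E) = 22/19 (G(b, E) = 2 - 160/190 = 2 - 1*16/19 = 2 - 16/19 = 22/19)
m(s, o) = 65 (m(s, o) = 2 + 63 = 65)
X = -1141713839/504174 (X = -½ + (-10486/22/19 + 65/(-22917))/4 = -½ + (-10486*19/22 + 65*(-1/22917))/4 = -½ + (-99617/11 - 65/22917)/4 = -½ + (¼)*(-2282923504/252087) = -½ - 570730876/252087 = -1141713839/504174 ≈ -2264.5)
1/X = 1/(-1141713839/504174) = -504174/1141713839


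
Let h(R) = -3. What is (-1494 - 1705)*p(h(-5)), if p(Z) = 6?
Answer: -19194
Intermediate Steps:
(-1494 - 1705)*p(h(-5)) = (-1494 - 1705)*6 = -3199*6 = -19194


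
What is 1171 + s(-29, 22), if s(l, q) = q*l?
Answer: 533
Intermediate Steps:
s(l, q) = l*q
1171 + s(-29, 22) = 1171 - 29*22 = 1171 - 638 = 533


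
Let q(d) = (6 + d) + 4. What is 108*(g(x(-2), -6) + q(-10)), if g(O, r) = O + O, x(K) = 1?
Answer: 216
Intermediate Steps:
g(O, r) = 2*O
q(d) = 10 + d
108*(g(x(-2), -6) + q(-10)) = 108*(2*1 + (10 - 10)) = 108*(2 + 0) = 108*2 = 216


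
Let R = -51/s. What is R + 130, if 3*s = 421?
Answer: 54577/421 ≈ 129.64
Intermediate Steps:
s = 421/3 (s = (⅓)*421 = 421/3 ≈ 140.33)
R = -153/421 (R = -51/421/3 = -51*3/421 = -153/421 ≈ -0.36342)
R + 130 = -153/421 + 130 = 54577/421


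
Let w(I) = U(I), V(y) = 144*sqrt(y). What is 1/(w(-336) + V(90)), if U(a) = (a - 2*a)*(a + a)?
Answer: -49/11063403 - sqrt(10)/118009632 ≈ -4.4558e-6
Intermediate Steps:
U(a) = -2*a**2 (U(a) = (-a)*(2*a) = -2*a**2)
w(I) = -2*I**2
1/(w(-336) + V(90)) = 1/(-2*(-336)**2 + 144*sqrt(90)) = 1/(-2*112896 + 144*(3*sqrt(10))) = 1/(-225792 + 432*sqrt(10))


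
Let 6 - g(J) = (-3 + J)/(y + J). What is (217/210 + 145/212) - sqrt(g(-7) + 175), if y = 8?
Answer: 5461/3180 - sqrt(191) ≈ -12.103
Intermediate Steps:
g(J) = 6 - (-3 + J)/(8 + J)
(217/210 + 145/212) - sqrt(g(-7) + 175) = (217/210 + 145/212) - sqrt((51 + 5*(-7))/(8 - 7) + 175) = (217*(1/210) + 145*(1/212)) - sqrt((51 - 35)/1 + 175) = (31/30 + 145/212) - sqrt(1*16 + 175) = 5461/3180 - sqrt(16 + 175) = 5461/3180 - sqrt(191)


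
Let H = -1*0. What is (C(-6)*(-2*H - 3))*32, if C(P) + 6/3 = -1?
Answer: 288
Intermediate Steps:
C(P) = -3 (C(P) = -2 - 1 = -3)
H = 0
(C(-6)*(-2*H - 3))*32 = -3*(-2*0 - 3)*32 = -3*(0 - 3)*32 = -3*(-3)*32 = 9*32 = 288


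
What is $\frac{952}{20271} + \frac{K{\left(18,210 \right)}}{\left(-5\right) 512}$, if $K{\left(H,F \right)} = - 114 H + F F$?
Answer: $- \frac{13279967}{810840} \approx -16.378$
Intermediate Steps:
$K{\left(H,F \right)} = F^{2} - 114 H$ ($K{\left(H,F \right)} = - 114 H + F^{2} = F^{2} - 114 H$)
$\frac{952}{20271} + \frac{K{\left(18,210 \right)}}{\left(-5\right) 512} = \frac{952}{20271} + \frac{210^{2} - 2052}{\left(-5\right) 512} = 952 \cdot \frac{1}{20271} + \frac{44100 - 2052}{-2560} = \frac{952}{20271} + 42048 \left(- \frac{1}{2560}\right) = \frac{952}{20271} - \frac{657}{40} = - \frac{13279967}{810840}$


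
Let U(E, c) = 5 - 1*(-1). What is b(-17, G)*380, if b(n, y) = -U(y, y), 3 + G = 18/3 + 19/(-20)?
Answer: -2280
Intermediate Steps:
U(E, c) = 6 (U(E, c) = 5 + 1 = 6)
G = 41/20 (G = -3 + (18/3 + 19/(-20)) = -3 + (18*(⅓) + 19*(-1/20)) = -3 + (6 - 19/20) = -3 + 101/20 = 41/20 ≈ 2.0500)
b(n, y) = -6 (b(n, y) = -1*6 = -6)
b(-17, G)*380 = -6*380 = -2280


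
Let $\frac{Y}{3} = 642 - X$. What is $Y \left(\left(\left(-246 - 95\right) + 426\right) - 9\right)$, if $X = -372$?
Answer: $231192$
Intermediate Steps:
$Y = 3042$ ($Y = 3 \left(642 - -372\right) = 3 \left(642 + 372\right) = 3 \cdot 1014 = 3042$)
$Y \left(\left(\left(-246 - 95\right) + 426\right) - 9\right) = 3042 \left(\left(\left(-246 - 95\right) + 426\right) - 9\right) = 3042 \left(\left(-341 + 426\right) - 9\right) = 3042 \left(85 - 9\right) = 3042 \cdot 76 = 231192$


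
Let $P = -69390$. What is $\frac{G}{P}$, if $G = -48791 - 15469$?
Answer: $\frac{238}{257} \approx 0.92607$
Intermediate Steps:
$G = -64260$ ($G = -48791 - 15469 = -64260$)
$\frac{G}{P} = - \frac{64260}{-69390} = \left(-64260\right) \left(- \frac{1}{69390}\right) = \frac{238}{257}$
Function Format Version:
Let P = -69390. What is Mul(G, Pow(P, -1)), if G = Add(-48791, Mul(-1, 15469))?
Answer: Rational(238, 257) ≈ 0.92607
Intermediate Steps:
G = -64260 (G = Add(-48791, -15469) = -64260)
Mul(G, Pow(P, -1)) = Mul(-64260, Pow(-69390, -1)) = Mul(-64260, Rational(-1, 69390)) = Rational(238, 257)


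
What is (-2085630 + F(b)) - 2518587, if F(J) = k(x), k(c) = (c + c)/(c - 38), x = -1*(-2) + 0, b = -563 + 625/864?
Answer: -41437954/9 ≈ -4.6042e+6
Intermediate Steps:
b = -485807/864 (b = -563 + 625*(1/864) = -563 + 625/864 = -485807/864 ≈ -562.28)
x = 2 (x = 2 + 0 = 2)
k(c) = 2*c/(-38 + c) (k(c) = (2*c)/(-38 + c) = 2*c/(-38 + c))
F(J) = -⅑ (F(J) = 2*2/(-38 + 2) = 2*2/(-36) = 2*2*(-1/36) = -⅑)
(-2085630 + F(b)) - 2518587 = (-2085630 - ⅑) - 2518587 = -18770671/9 - 2518587 = -41437954/9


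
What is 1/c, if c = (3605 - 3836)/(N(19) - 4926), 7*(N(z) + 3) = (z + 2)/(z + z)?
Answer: 8919/418 ≈ 21.337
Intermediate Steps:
N(z) = -3 + (2 + z)/(14*z) (N(z) = -3 + ((z + 2)/(z + z))/7 = -3 + ((2 + z)/((2*z)))/7 = -3 + ((2 + z)*(1/(2*z)))/7 = -3 + ((2 + z)/(2*z))/7 = -3 + (2 + z)/(14*z))
c = 418/8919 (c = (3605 - 3836)/((1/14)*(2 - 41*19)/19 - 4926) = -231/((1/14)*(1/19)*(2 - 779) - 4926) = -231/((1/14)*(1/19)*(-777) - 4926) = -231/(-111/38 - 4926) = -231/(-187299/38) = -231*(-38/187299) = 418/8919 ≈ 0.046866)
1/c = 1/(418/8919) = 8919/418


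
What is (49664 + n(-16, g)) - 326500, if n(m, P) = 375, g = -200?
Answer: -276461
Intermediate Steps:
(49664 + n(-16, g)) - 326500 = (49664 + 375) - 326500 = 50039 - 326500 = -276461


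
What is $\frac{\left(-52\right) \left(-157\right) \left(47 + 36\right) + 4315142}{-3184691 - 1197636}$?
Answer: $- \frac{4992754}{4382327} \approx -1.1393$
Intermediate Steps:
$\frac{\left(-52\right) \left(-157\right) \left(47 + 36\right) + 4315142}{-3184691 - 1197636} = \frac{8164 \cdot 83 + 4315142}{-4382327} = \left(677612 + 4315142\right) \left(- \frac{1}{4382327}\right) = 4992754 \left(- \frac{1}{4382327}\right) = - \frac{4992754}{4382327}$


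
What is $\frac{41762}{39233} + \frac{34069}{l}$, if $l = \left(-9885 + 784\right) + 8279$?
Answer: $- \frac{1302300713}{32249526} \approx -40.382$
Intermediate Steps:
$l = -822$ ($l = -9101 + 8279 = -822$)
$\frac{41762}{39233} + \frac{34069}{l} = \frac{41762}{39233} + \frac{34069}{-822} = 41762 \cdot \frac{1}{39233} + 34069 \left(- \frac{1}{822}\right) = \frac{41762}{39233} - \frac{34069}{822} = - \frac{1302300713}{32249526}$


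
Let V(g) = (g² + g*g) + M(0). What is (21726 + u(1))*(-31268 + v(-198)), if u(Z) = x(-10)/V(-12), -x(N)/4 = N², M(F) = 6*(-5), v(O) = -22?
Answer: -29229595220/43 ≈ -6.7976e+8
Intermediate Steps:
M(F) = -30
x(N) = -4*N²
V(g) = -30 + 2*g² (V(g) = (g² + g*g) - 30 = (g² + g²) - 30 = 2*g² - 30 = -30 + 2*g²)
u(Z) = -200/129 (u(Z) = (-4*(-10)²)/(-30 + 2*(-12)²) = (-4*100)/(-30 + 2*144) = -400/(-30 + 288) = -400/258 = -400*1/258 = -200/129)
(21726 + u(1))*(-31268 + v(-198)) = (21726 - 200/129)*(-31268 - 22) = (2802454/129)*(-31290) = -29229595220/43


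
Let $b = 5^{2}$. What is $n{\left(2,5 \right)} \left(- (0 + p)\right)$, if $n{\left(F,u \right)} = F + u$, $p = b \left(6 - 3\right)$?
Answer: $-525$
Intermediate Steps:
$b = 25$
$p = 75$ ($p = 25 \left(6 - 3\right) = 25 \cdot 3 = 75$)
$n{\left(2,5 \right)} \left(- (0 + p)\right) = \left(2 + 5\right) \left(- (0 + 75)\right) = 7 \left(\left(-1\right) 75\right) = 7 \left(-75\right) = -525$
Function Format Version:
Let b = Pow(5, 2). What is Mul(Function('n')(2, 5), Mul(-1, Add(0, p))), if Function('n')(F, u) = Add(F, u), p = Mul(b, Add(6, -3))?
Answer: -525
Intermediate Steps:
b = 25
p = 75 (p = Mul(25, Add(6, -3)) = Mul(25, 3) = 75)
Mul(Function('n')(2, 5), Mul(-1, Add(0, p))) = Mul(Add(2, 5), Mul(-1, Add(0, 75))) = Mul(7, Mul(-1, 75)) = Mul(7, -75) = -525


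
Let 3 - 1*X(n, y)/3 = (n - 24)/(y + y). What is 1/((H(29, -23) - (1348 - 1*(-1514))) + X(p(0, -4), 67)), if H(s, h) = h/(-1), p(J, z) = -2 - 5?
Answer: -134/379127 ≈ -0.00035344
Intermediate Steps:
p(J, z) = -7
H(s, h) = -h (H(s, h) = h*(-1) = -h)
X(n, y) = 9 - 3*(-24 + n)/(2*y) (X(n, y) = 9 - 3*(n - 24)/(y + y) = 9 - 3*(-24 + n)/(2*y))
1/((H(29, -23) - (1348 - 1*(-1514))) + X(p(0, -4), 67)) = 1/((-1*(-23) - (1348 - 1*(-1514))) + (3/2)*(24 - 1*(-7) + 6*67)/67) = 1/((23 - (1348 + 1514)) + (3/2)*(1/67)*(24 + 7 + 402)) = 1/((23 - 1*2862) + (3/2)*(1/67)*433) = 1/((23 - 2862) + 1299/134) = 1/(-2839 + 1299/134) = 1/(-379127/134) = -134/379127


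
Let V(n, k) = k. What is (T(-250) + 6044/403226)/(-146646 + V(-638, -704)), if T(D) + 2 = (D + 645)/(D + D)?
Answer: 55947827/2970767555000 ≈ 1.8833e-5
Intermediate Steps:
T(D) = -2 + (645 + D)/(2*D) (T(D) = -2 + (D + 645)/(D + D) = -2 + (645 + D)/((2*D)) = -2 + (645 + D)*(1/(2*D)) = -2 + (645 + D)/(2*D))
(T(-250) + 6044/403226)/(-146646 + V(-638, -704)) = ((3/2)*(215 - 1*(-250))/(-250) + 6044/403226)/(-146646 - 704) = ((3/2)*(-1/250)*(215 + 250) + 6044*(1/403226))/(-147350) = ((3/2)*(-1/250)*465 + 3022/201613)*(-1/147350) = (-279/100 + 3022/201613)*(-1/147350) = -55947827/20161300*(-1/147350) = 55947827/2970767555000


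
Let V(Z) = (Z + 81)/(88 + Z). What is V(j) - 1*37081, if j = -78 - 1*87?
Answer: -407879/11 ≈ -37080.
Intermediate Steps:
j = -165 (j = -78 - 87 = -165)
V(Z) = (81 + Z)/(88 + Z)
V(j) - 1*37081 = (81 - 165)/(88 - 165) - 1*37081 = -84/(-77) - 37081 = -1/77*(-84) - 37081 = 12/11 - 37081 = -407879/11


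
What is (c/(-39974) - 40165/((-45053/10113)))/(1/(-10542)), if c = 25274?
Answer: -85579145455706868/900474311 ≈ -9.5038e+7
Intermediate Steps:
(c/(-39974) - 40165/((-45053/10113)))/(1/(-10542)) = (25274/(-39974) - 40165/((-45053/10113)))/(1/(-10542)) = (25274*(-1/39974) - 40165/((-45053*1/10113)))/(-1/10542) = (-12637/19987 - 40165/(-45053/10113))*(-10542) = (-12637/19987 - 40165*(-10113/45053))*(-10542) = (-12637/19987 + 406188645/45053)*(-10542) = (8117923112854/900474311)*(-10542) = -85579145455706868/900474311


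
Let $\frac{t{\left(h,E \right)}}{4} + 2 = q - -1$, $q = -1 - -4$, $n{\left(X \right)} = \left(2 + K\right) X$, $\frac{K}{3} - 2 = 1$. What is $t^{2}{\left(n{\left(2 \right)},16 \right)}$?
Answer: $64$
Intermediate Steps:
$K = 9$ ($K = 6 + 3 \cdot 1 = 6 + 3 = 9$)
$n{\left(X \right)} = 11 X$ ($n{\left(X \right)} = \left(2 + 9\right) X = 11 X$)
$q = 3$ ($q = -1 + 4 = 3$)
$t{\left(h,E \right)} = 8$ ($t{\left(h,E \right)} = -8 + 4 \left(3 - -1\right) = -8 + 4 \left(3 + 1\right) = -8 + 4 \cdot 4 = -8 + 16 = 8$)
$t^{2}{\left(n{\left(2 \right)},16 \right)} = 8^{2} = 64$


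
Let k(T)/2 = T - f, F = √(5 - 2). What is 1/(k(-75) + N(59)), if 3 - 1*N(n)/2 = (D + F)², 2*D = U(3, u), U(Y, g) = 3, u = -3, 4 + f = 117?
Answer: -1522/578689 + 24*√3/578689 ≈ -0.0025582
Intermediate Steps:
f = 113 (f = -4 + 117 = 113)
D = 3/2 (D = (½)*3 = 3/2 ≈ 1.5000)
F = √3 ≈ 1.7320
N(n) = 6 - 2*(3/2 + √3)²
k(T) = -226 + 2*T (k(T) = 2*(T - 1*113) = 2*(T - 113) = 2*(-113 + T) = -226 + 2*T)
1/(k(-75) + N(59)) = 1/((-226 + 2*(-75)) + (-9/2 - 6*√3)) = 1/((-226 - 150) + (-9/2 - 6*√3)) = 1/(-376 + (-9/2 - 6*√3)) = 1/(-761/2 - 6*√3)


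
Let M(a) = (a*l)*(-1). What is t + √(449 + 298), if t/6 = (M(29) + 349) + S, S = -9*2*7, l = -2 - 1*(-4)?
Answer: 990 + 3*√83 ≈ 1017.3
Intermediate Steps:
l = 2 (l = -2 + 4 = 2)
S = -126 (S = -18*7 = -126)
M(a) = -2*a (M(a) = (a*2)*(-1) = (2*a)*(-1) = -2*a)
t = 990 (t = 6*((-2*29 + 349) - 126) = 6*((-58 + 349) - 126) = 6*(291 - 126) = 6*165 = 990)
t + √(449 + 298) = 990 + √(449 + 298) = 990 + √747 = 990 + 3*√83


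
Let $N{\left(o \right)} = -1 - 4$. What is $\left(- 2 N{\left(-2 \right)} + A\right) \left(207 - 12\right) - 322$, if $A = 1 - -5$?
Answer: $2798$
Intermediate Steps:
$N{\left(o \right)} = -5$
$A = 6$ ($A = 1 + 5 = 6$)
$\left(- 2 N{\left(-2 \right)} + A\right) \left(207 - 12\right) - 322 = \left(\left(-2\right) \left(-5\right) + 6\right) \left(207 - 12\right) - 322 = \left(10 + 6\right) 195 - 322 = 16 \cdot 195 - 322 = 3120 - 322 = 2798$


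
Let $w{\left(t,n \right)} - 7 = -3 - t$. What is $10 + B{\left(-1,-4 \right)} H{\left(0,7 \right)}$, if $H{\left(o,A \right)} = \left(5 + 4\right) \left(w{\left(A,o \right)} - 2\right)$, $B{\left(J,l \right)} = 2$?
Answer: $-80$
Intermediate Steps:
$w{\left(t,n \right)} = 4 - t$ ($w{\left(t,n \right)} = 7 - \left(3 + t\right) = 4 - t$)
$H{\left(o,A \right)} = 18 - 9 A$ ($H{\left(o,A \right)} = \left(5 + 4\right) \left(\left(4 - A\right) - 2\right) = 9 \left(2 - A\right) = 18 - 9 A$)
$10 + B{\left(-1,-4 \right)} H{\left(0,7 \right)} = 10 + 2 \left(18 - 63\right) = 10 + 2 \left(-45\right) = 10 - 90 = -80$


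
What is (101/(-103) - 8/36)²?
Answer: 1243225/859329 ≈ 1.4467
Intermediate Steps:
(101/(-103) - 8/36)² = (101*(-1/103) - 8*1/36)² = (-101/103 - 2/9)² = (-1115/927)² = 1243225/859329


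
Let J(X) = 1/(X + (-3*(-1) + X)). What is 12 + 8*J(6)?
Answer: 188/15 ≈ 12.533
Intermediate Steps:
J(X) = 1/(3 + 2*X) (J(X) = 1/(X + (3 + X)) = 1/(3 + 2*X))
12 + 8*J(6) = 12 + 8/(3 + 2*6) = 12 + 8/(3 + 12) = 12 + 8/15 = 188/15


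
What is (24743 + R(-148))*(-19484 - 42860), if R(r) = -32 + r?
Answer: -1531355672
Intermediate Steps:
(24743 + R(-148))*(-19484 - 42860) = (24743 + (-32 - 148))*(-19484 - 42860) = (24743 - 180)*(-62344) = 24563*(-62344) = -1531355672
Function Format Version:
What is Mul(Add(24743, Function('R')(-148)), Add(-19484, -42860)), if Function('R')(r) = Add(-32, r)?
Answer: -1531355672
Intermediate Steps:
Mul(Add(24743, Function('R')(-148)), Add(-19484, -42860)) = Mul(Add(24743, Add(-32, -148)), Add(-19484, -42860)) = Mul(Add(24743, -180), -62344) = Mul(24563, -62344) = -1531355672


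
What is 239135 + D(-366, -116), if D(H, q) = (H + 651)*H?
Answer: 134825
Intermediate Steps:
D(H, q) = H*(651 + H) (D(H, q) = (651 + H)*H = H*(651 + H))
239135 + D(-366, -116) = 239135 - 366*(651 - 366) = 239135 - 366*285 = 239135 - 104310 = 134825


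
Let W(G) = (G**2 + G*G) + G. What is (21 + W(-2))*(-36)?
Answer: -972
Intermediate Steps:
W(G) = G + 2*G**2 (W(G) = (G**2 + G**2) + G = 2*G**2 + G = G + 2*G**2)
(21 + W(-2))*(-36) = (21 - 2*(1 + 2*(-2)))*(-36) = (21 - 2*(1 - 4))*(-36) = (21 - 2*(-3))*(-36) = (21 + 6)*(-36) = 27*(-36) = -972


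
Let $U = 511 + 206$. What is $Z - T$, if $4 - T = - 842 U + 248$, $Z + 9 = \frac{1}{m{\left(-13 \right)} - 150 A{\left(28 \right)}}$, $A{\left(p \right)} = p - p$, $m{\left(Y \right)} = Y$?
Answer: $- \frac{7845228}{13} \approx -6.0348 \cdot 10^{5}$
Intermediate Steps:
$U = 717$
$A{\left(p \right)} = 0$
$Z = - \frac{118}{13}$ ($Z = -9 + \frac{1}{-13 - 0} = -9 + \frac{1}{-13 + 0} = -9 + \frac{1}{-13} = -9 - \frac{1}{13} = - \frac{118}{13} \approx -9.0769$)
$T = 603470$ ($T = 4 - \left(\left(-842\right) 717 + 248\right) = 4 - \left(-603714 + 248\right) = 4 - -603466 = 4 + 603466 = 603470$)
$Z - T = - \frac{118}{13} - 603470 = - \frac{7845228}{13}$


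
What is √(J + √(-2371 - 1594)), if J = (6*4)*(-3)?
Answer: √(-72 + I*√3965) ≈ 3.4388 + 9.1556*I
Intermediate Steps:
J = -72 (J = 24*(-3) = -72)
√(J + √(-2371 - 1594)) = √(-72 + √(-2371 - 1594)) = √(-72 + √(-3965)) = √(-72 + I*√3965)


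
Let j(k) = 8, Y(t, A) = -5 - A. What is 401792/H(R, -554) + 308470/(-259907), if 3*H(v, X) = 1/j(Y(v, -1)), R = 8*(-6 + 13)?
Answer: 2506284971786/259907 ≈ 9.6430e+6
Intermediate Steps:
R = 56 (R = 8*7 = 56)
H(v, X) = 1/24 (H(v, X) = (1/3)/8 = (1/3)*(1/8) = 1/24)
401792/H(R, -554) + 308470/(-259907) = 401792/(1/24) + 308470/(-259907) = 401792*24 + 308470*(-1/259907) = 9643008 - 308470/259907 = 2506284971786/259907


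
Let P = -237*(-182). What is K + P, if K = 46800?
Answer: 89934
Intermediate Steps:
P = 43134
K + P = 46800 + 43134 = 89934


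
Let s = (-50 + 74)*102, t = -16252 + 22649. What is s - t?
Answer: -3949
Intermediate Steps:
t = 6397
s = 2448 (s = 24*102 = 2448)
s - t = 2448 - 1*6397 = 2448 - 6397 = -3949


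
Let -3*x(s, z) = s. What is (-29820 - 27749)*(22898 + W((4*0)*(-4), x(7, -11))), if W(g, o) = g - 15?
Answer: -1317351427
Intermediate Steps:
x(s, z) = -s/3
W(g, o) = -15 + g
(-29820 - 27749)*(22898 + W((4*0)*(-4), x(7, -11))) = (-29820 - 27749)*(22898 + (-15 + (4*0)*(-4))) = -57569*(22898 + (-15 + 0*(-4))) = -57569*(22898 + (-15 + 0)) = -57569*(22898 - 15) = -57569*22883 = -1317351427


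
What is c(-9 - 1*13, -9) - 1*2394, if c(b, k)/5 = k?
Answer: -2439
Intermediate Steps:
c(b, k) = 5*k
c(-9 - 1*13, -9) - 1*2394 = 5*(-9) - 1*2394 = -45 - 2394 = -2439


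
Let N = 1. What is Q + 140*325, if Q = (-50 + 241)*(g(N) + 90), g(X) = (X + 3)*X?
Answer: 63454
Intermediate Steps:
g(X) = X*(3 + X) (g(X) = (3 + X)*X = X*(3 + X))
Q = 17954 (Q = (-50 + 241)*(1*(3 + 1) + 90) = 191*(1*4 + 90) = 191*(4 + 90) = 191*94 = 17954)
Q + 140*325 = 17954 + 140*325 = 17954 + 45500 = 63454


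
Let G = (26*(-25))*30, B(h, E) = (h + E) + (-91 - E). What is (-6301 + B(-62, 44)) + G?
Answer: -25954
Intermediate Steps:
B(h, E) = -91 + h (B(h, E) = (E + h) + (-91 - E) = -91 + h)
G = -19500 (G = -650*30 = -19500)
(-6301 + B(-62, 44)) + G = (-6301 + (-91 - 62)) - 19500 = (-6301 - 153) - 19500 = -6454 - 19500 = -25954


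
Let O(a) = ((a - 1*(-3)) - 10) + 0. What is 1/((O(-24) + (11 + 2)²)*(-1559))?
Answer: -1/215142 ≈ -4.6481e-6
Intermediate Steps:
O(a) = -7 + a (O(a) = ((a + 3) - 10) + 0 = ((3 + a) - 10) + 0 = (-7 + a) + 0 = -7 + a)
1/((O(-24) + (11 + 2)²)*(-1559)) = 1/(((-7 - 24) + (11 + 2)²)*(-1559)) = 1/((-31 + 13²)*(-1559)) = 1/((-31 + 169)*(-1559)) = 1/(138*(-1559)) = 1/(-215142) = -1/215142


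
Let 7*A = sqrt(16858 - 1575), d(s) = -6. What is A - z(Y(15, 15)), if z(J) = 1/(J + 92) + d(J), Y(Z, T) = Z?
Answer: 641/107 + sqrt(15283)/7 ≈ 23.651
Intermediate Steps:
A = sqrt(15283)/7 (A = sqrt(16858 - 1575)/7 = sqrt(15283)/7 ≈ 17.661)
z(J) = -6 + 1/(92 + J) (z(J) = 1/(J + 92) - 6 = 1/(92 + J) - 6 = -6 + 1/(92 + J))
A - z(Y(15, 15)) = sqrt(15283)/7 - (-551 - 6*15)/(92 + 15) = sqrt(15283)/7 - (-551 - 90)/107 = sqrt(15283)/7 - (-641)/107 = sqrt(15283)/7 - 1*(-641/107) = sqrt(15283)/7 + 641/107 = 641/107 + sqrt(15283)/7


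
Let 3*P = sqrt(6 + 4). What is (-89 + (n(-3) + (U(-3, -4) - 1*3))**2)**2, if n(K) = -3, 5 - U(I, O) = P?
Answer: 611884/81 - 3128*sqrt(10)/27 ≈ 7187.8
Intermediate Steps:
P = sqrt(10)/3 (P = sqrt(6 + 4)/3 = sqrt(10)/3 ≈ 1.0541)
U(I, O) = 5 - sqrt(10)/3
(-89 + (n(-3) + (U(-3, -4) - 1*3))**2)**2 = (-89 + (-3 + ((5 - sqrt(10)/3) - 1*3))**2)**2 = (-89 + (-3 + ((5 - sqrt(10)/3) - 3))**2)**2 = (-89 + (-3 + (2 - sqrt(10)/3))**2)**2 = (-89 + (-1 - sqrt(10)/3)**2)**2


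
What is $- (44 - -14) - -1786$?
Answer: $1728$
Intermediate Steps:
$- (44 - -14) - -1786 = - (44 + 14) + 1786 = \left(-1\right) 58 + 1786 = -58 + 1786 = 1728$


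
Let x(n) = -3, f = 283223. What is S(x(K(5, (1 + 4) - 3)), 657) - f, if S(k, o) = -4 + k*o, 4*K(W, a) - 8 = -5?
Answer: -285198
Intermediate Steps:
K(W, a) = ¾ (K(W, a) = 2 + (¼)*(-5) = 2 - 5/4 = ¾)
S(x(K(5, (1 + 4) - 3)), 657) - f = (-4 - 3*657) - 1*283223 = (-4 - 1971) - 283223 = -1975 - 283223 = -285198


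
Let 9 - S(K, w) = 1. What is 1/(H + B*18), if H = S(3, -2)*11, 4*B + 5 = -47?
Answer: -1/146 ≈ -0.0068493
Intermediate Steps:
B = -13 (B = -5/4 + (¼)*(-47) = -5/4 - 47/4 = -13)
S(K, w) = 8 (S(K, w) = 9 - 1*1 = 9 - 1 = 8)
H = 88 (H = 8*11 = 88)
1/(H + B*18) = 1/(88 - 13*18) = 1/(88 - 234) = 1/(-146) = -1/146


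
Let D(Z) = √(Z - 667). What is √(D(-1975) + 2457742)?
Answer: √(2457742 + I*√2642) ≈ 1567.7 + 0.02*I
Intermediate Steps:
D(Z) = √(-667 + Z)
√(D(-1975) + 2457742) = √(√(-667 - 1975) + 2457742) = √(√(-2642) + 2457742) = √(I*√2642 + 2457742) = √(2457742 + I*√2642)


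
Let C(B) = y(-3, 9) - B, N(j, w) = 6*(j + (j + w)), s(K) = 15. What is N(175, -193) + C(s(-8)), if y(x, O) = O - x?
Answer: 939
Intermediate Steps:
N(j, w) = 6*w + 12*j (N(j, w) = 6*(w + 2*j) = 6*w + 12*j)
C(B) = 12 - B (C(B) = (9 - 1*(-3)) - B = (9 + 3) - B = 12 - B)
N(175, -193) + C(s(-8)) = (6*(-193) + 12*175) + (12 - 1*15) = (-1158 + 2100) + (12 - 15) = 942 - 3 = 939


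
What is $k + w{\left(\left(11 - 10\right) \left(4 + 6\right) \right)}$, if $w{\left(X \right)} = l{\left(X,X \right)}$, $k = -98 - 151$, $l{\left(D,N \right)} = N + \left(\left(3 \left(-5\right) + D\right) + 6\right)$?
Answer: $-238$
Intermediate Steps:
$l{\left(D,N \right)} = -9 + D + N$ ($l{\left(D,N \right)} = N + \left(\left(-15 + D\right) + 6\right) = N + \left(-9 + D\right) = -9 + D + N$)
$k = -249$
$w{\left(X \right)} = -9 + 2 X$ ($w{\left(X \right)} = -9 + X + X = -9 + 2 X$)
$k + w{\left(\left(11 - 10\right) \left(4 + 6\right) \right)} = -249 - \left(9 - 2 \left(11 - 10\right) \left(4 + 6\right)\right) = -249 - \left(9 - 2 \cdot 1 \cdot 10\right) = -249 + \left(-9 + 2 \cdot 10\right) = -249 + \left(-9 + 20\right) = -249 + 11 = -238$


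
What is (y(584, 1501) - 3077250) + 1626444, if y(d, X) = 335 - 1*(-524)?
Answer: -1449947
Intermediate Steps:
y(d, X) = 859 (y(d, X) = 335 + 524 = 859)
(y(584, 1501) - 3077250) + 1626444 = (859 - 3077250) + 1626444 = -3076391 + 1626444 = -1449947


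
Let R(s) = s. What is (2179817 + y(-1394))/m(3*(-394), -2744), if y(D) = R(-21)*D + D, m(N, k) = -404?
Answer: -2207697/404 ≈ -5464.6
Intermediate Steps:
y(D) = -20*D (y(D) = -21*D + D = -20*D)
(2179817 + y(-1394))/m(3*(-394), -2744) = (2179817 - 20*(-1394))/(-404) = (2179817 + 27880)*(-1/404) = 2207697*(-1/404) = -2207697/404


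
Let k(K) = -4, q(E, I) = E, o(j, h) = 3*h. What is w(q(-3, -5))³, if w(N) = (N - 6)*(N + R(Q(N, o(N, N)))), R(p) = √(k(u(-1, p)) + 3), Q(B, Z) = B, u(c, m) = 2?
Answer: 13122 - 18954*I ≈ 13122.0 - 18954.0*I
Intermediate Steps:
R(p) = I (R(p) = √(-4 + 3) = √(-1) = I)
w(N) = (-6 + N)*(I + N) (w(N) = (N - 6)*(N + I) = (-6 + N)*(I + N))
w(q(-3, -5))³ = ((-3)² - 6*I - 3*(-6 + I))³ = (9 - 6*I + (18 - 3*I))³ = (27 - 9*I)³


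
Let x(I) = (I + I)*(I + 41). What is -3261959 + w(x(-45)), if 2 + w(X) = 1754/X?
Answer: -587152103/180 ≈ -3.2620e+6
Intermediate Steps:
x(I) = 2*I*(41 + I) (x(I) = (2*I)*(41 + I) = 2*I*(41 + I))
w(X) = -2 + 1754/X
-3261959 + w(x(-45)) = -3261959 + (-2 + 1754/((2*(-45)*(41 - 45)))) = -3261959 + (-2 + 1754/((2*(-45)*(-4)))) = -3261959 + (-2 + 1754/360) = -3261959 + (-2 + 1754*(1/360)) = -3261959 + (-2 + 877/180) = -3261959 + 517/180 = -587152103/180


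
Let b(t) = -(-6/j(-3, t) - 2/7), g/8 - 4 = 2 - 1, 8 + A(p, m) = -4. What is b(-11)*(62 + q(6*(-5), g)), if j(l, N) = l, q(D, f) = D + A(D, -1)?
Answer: -240/7 ≈ -34.286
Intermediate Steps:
A(p, m) = -12 (A(p, m) = -8 - 4 = -12)
g = 40 (g = 32 + 8*(2 - 1) = 32 + 8*1 = 32 + 8 = 40)
q(D, f) = -12 + D (q(D, f) = D - 12 = -12 + D)
b(t) = -12/7 (b(t) = -(-6/(-3) - 2/7) = -(-6*(-1/3) - 2*1/7) = -(2 - 2/7) = -1*12/7 = -12/7)
b(-11)*(62 + q(6*(-5), g)) = -12*(62 + (-12 + 6*(-5)))/7 = -12*(62 + (-12 - 30))/7 = -12*(62 - 42)/7 = -12/7*20 = -240/7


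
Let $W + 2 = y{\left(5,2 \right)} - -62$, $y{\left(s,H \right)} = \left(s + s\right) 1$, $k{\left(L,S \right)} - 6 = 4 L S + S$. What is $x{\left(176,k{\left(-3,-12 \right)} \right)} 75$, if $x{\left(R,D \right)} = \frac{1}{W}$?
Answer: $\frac{15}{14} \approx 1.0714$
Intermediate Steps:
$k{\left(L,S \right)} = 6 + S + 4 L S$ ($k{\left(L,S \right)} = 6 + \left(4 L S + S\right) = 6 + \left(S + 4 L S\right) = 6 + S + 4 L S$)
$y{\left(s,H \right)} = 2 s$ ($y{\left(s,H \right)} = 2 s 1 = 2 s$)
$W = 70$ ($W = -2 + \left(2 \cdot 5 - -62\right) = -2 + \left(10 + 62\right) = -2 + 72 = 70$)
$x{\left(R,D \right)} = \frac{1}{70}$
$x{\left(176,k{\left(-3,-12 \right)} \right)} 75 = \frac{1}{70} \cdot 75 = \frac{15}{14}$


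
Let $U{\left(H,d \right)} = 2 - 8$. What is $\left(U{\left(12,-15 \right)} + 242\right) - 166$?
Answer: $70$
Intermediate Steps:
$U{\left(H,d \right)} = -6$ ($U{\left(H,d \right)} = 2 - 8 = -6$)
$\left(U{\left(12,-15 \right)} + 242\right) - 166 = \left(-6 + 242\right) - 166 = 236 - 166 = 70$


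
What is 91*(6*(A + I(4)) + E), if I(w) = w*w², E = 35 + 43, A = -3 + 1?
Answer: 40950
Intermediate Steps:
A = -2
E = 78
I(w) = w³
91*(6*(A + I(4)) + E) = 91*(6*(-2 + 4³) + 78) = 91*(6*(-2 + 64) + 78) = 91*(6*62 + 78) = 91*(372 + 78) = 91*450 = 40950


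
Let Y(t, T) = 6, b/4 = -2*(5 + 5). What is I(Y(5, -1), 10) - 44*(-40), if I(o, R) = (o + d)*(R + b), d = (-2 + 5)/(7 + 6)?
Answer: 17210/13 ≈ 1323.8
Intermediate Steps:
b = -80 (b = 4*(-2*(5 + 5)) = 4*(-2*10) = 4*(-20) = -80)
d = 3/13 ≈ 0.23077
I(o, R) = (-80 + R)*(3/13 + o) (I(o, R) = (o + 3/13)*(R - 80) = (3/13 + o)*(-80 + R) = (-80 + R)*(3/13 + o))
I(Y(5, -1), 10) - 44*(-40) = (-240/13 - 80*6 + (3/13)*10 + 10*6) - 44*(-40) = (-240/13 - 480 + 30/13 + 60) + 1760 = -5670/13 + 1760 = 17210/13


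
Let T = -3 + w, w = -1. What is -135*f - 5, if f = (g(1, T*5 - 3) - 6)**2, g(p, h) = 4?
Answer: -545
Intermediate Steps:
T = -4 (T = -3 - 1 = -4)
f = 4 (f = (4 - 6)**2 = (-2)**2 = 4)
-135*f - 5 = -135*4 - 5 = -540 - 5 = -545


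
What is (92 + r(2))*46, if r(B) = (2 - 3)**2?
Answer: 4278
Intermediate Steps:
r(B) = 1 (r(B) = (-1)**2 = 1)
(92 + r(2))*46 = (92 + 1)*46 = 93*46 = 4278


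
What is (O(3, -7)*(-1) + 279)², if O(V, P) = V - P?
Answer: 72361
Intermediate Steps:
(O(3, -7)*(-1) + 279)² = ((3 - 1*(-7))*(-1) + 279)² = ((3 + 7)*(-1) + 279)² = (10*(-1) + 279)² = (-10 + 279)² = 269² = 72361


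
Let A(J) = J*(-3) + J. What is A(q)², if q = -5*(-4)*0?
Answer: 0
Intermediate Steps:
q = 0 (q = 20*0 = 0)
A(J) = -2*J (A(J) = -3*J + J = -2*J)
A(q)² = (-2*0)² = 0² = 0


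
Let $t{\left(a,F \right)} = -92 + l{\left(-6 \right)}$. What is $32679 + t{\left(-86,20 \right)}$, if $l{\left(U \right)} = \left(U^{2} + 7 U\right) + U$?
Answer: $32575$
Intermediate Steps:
$l{\left(U \right)} = U^{2} + 8 U$
$t{\left(a,F \right)} = -104$ ($t{\left(a,F \right)} = -92 - 6 \left(8 - 6\right) = -92 - 12 = -104$)
$32679 + t{\left(-86,20 \right)} = 32679 - 104 = 32575$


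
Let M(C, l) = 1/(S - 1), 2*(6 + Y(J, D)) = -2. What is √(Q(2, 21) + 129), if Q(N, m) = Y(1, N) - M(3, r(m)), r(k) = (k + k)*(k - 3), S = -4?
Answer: √3055/5 ≈ 11.054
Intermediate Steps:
r(k) = 2*k*(-3 + k) (r(k) = (2*k)*(-3 + k) = 2*k*(-3 + k))
Y(J, D) = -7 (Y(J, D) = -6 + (½)*(-2) = -6 - 1 = -7)
M(C, l) = -⅕ (M(C, l) = 1/(-4 - 1) = 1/(-5) = -⅕)
Q(N, m) = -34/5 (Q(N, m) = -7 - 1*(-⅕) = -7 + ⅕ = -34/5)
√(Q(2, 21) + 129) = √(-34/5 + 129) = √(611/5) = √3055/5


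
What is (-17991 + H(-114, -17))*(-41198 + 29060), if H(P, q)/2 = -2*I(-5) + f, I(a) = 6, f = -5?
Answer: 218787450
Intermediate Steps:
H(P, q) = -34 (H(P, q) = 2*(-2*6 - 5) = 2*(-12 - 5) = 2*(-17) = -34)
(-17991 + H(-114, -17))*(-41198 + 29060) = (-17991 - 34)*(-41198 + 29060) = -18025*(-12138) = 218787450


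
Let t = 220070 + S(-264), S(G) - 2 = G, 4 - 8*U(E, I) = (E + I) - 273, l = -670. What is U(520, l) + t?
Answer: 1758891/8 ≈ 2.1986e+5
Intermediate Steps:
U(E, I) = 277/8 - E/8 - I/8 (U(E, I) = 1/2 - ((E + I) - 273)/8 = 1/2 - (-273 + E + I)/8 = 1/2 + (273/8 - E/8 - I/8) = 277/8 - E/8 - I/8)
S(G) = 2 + G
t = 219808 (t = 220070 + (2 - 264) = 220070 - 262 = 219808)
U(520, l) + t = (277/8 - 1/8*520 - 1/8*(-670)) + 219808 = (277/8 - 65 + 335/4) + 219808 = 427/8 + 219808 = 1758891/8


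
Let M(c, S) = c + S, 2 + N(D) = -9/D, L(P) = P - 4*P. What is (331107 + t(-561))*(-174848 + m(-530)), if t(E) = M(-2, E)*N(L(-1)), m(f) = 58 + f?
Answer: -58543205040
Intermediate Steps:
L(P) = -3*P (L(P) = P - 4*P = -3*P)
N(D) = -2 - 9/D
M(c, S) = S + c
t(E) = 10 - 5*E (t(E) = (E - 2)*(-2 - 9/((-3*(-1)))) = (-2 + E)*(-2 - 9/3) = (-2 + E)*(-2 - 9*⅓) = (-2 + E)*(-2 - 3) = (-2 + E)*(-5) = 10 - 5*E)
(331107 + t(-561))*(-174848 + m(-530)) = (331107 + (10 - 5*(-561)))*(-174848 + (58 - 530)) = (331107 + (10 + 2805))*(-174848 - 472) = (331107 + 2815)*(-175320) = 333922*(-175320) = -58543205040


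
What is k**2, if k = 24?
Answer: 576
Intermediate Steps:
k**2 = 24**2 = 576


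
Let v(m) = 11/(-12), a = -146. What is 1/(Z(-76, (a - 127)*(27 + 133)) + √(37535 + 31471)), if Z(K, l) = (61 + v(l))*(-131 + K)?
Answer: -9476/117802805 - 16*√69006/2473858905 ≈ -8.2138e-5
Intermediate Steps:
v(m) = -11/12 (v(m) = 11*(-1/12) = -11/12)
Z(K, l) = -94451/12 + 721*K/12 (Z(K, l) = (61 - 11/12)*(-131 + K) = 721*(-131 + K)/12 = -94451/12 + 721*K/12)
1/(Z(-76, (a - 127)*(27 + 133)) + √(37535 + 31471)) = 1/((-94451/12 + (721/12)*(-76)) + √(37535 + 31471)) = 1/((-94451/12 - 13699/3) + √69006) = 1/(-49749/4 + √69006)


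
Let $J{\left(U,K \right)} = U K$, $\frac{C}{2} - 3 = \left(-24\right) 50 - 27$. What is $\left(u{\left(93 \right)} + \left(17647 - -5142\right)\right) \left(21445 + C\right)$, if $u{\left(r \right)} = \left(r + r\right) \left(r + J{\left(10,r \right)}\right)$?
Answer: $4047633799$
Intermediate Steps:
$C = -2448$ ($C = 6 + 2 \left(\left(-24\right) 50 - 27\right) = 6 + 2 \left(-1200 - 27\right) = 6 + 2 \left(-1227\right) = 6 - 2454 = -2448$)
$J{\left(U,K \right)} = K U$
$u{\left(r \right)} = 22 r^{2}$ ($u{\left(r \right)} = \left(r + r\right) \left(r + r 10\right) = 2 r \left(r + 10 r\right) = 2 r 11 r = 22 r^{2}$)
$\left(u{\left(93 \right)} + \left(17647 - -5142\right)\right) \left(21445 + C\right) = \left(22 \cdot 93^{2} + \left(17647 - -5142\right)\right) \left(21445 - 2448\right) = \left(22 \cdot 8649 + \left(17647 + 5142\right)\right) 18997 = \left(190278 + 22789\right) 18997 = 213067 \cdot 18997 = 4047633799$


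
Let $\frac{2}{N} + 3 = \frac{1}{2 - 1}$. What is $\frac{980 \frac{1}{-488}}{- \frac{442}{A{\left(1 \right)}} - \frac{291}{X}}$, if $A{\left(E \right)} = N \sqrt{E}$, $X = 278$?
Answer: $- \frac{6811}{1495537} \approx -0.0045542$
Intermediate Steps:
$N = -1$ ($N = \frac{2}{-3 + \frac{1}{2 - 1}} = \frac{2}{-3 + 1^{-1}} = \frac{2}{-3 + 1} = \frac{2}{-2} = 2 \left(- \frac{1}{2}\right) = -1$)
$A{\left(E \right)} = - \sqrt{E}$
$\frac{980 \frac{1}{-488}}{- \frac{442}{A{\left(1 \right)}} - \frac{291}{X}} = \frac{980 \frac{1}{-488}}{- \frac{442}{\left(-1\right) \sqrt{1}} - \frac{291}{278}} = \frac{980 \left(- \frac{1}{488}\right)}{- \frac{442}{\left(-1\right) 1} - \frac{291}{278}} = - \frac{245}{122 \left(- \frac{442}{-1} - \frac{291}{278}\right)} = - \frac{245}{122 \left(\left(-442\right) \left(-1\right) - \frac{291}{278}\right)} = - \frac{245}{122 \left(442 - \frac{291}{278}\right)} = - \frac{245}{122 \cdot \frac{122585}{278}} = \left(- \frac{245}{122}\right) \frac{278}{122585} = - \frac{6811}{1495537}$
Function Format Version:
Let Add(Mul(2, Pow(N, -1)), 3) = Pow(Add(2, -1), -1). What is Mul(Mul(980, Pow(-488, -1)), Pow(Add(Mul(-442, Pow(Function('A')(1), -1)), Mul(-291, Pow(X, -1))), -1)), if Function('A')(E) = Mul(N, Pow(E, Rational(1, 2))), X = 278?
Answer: Rational(-6811, 1495537) ≈ -0.0045542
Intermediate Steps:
N = -1 (N = Mul(2, Pow(Add(-3, Pow(Add(2, -1), -1)), -1)) = Mul(2, Pow(Add(-3, Pow(1, -1)), -1)) = Mul(2, Pow(Add(-3, 1), -1)) = Mul(2, Pow(-2, -1)) = Mul(2, Rational(-1, 2)) = -1)
Function('A')(E) = Mul(-1, Pow(E, Rational(1, 2)))
Mul(Mul(980, Pow(-488, -1)), Pow(Add(Mul(-442, Pow(Function('A')(1), -1)), Mul(-291, Pow(X, -1))), -1)) = Mul(Mul(980, Pow(-488, -1)), Pow(Add(Mul(-442, Pow(Mul(-1, Pow(1, Rational(1, 2))), -1)), Mul(-291, Pow(278, -1))), -1)) = Mul(Mul(980, Rational(-1, 488)), Pow(Add(Mul(-442, Pow(Mul(-1, 1), -1)), Mul(-291, Rational(1, 278))), -1)) = Mul(Rational(-245, 122), Pow(Add(Mul(-442, Pow(-1, -1)), Rational(-291, 278)), -1)) = Mul(Rational(-245, 122), Pow(Add(Mul(-442, -1), Rational(-291, 278)), -1)) = Mul(Rational(-245, 122), Pow(Add(442, Rational(-291, 278)), -1)) = Mul(Rational(-245, 122), Pow(Rational(122585, 278), -1)) = Mul(Rational(-245, 122), Rational(278, 122585)) = Rational(-6811, 1495537)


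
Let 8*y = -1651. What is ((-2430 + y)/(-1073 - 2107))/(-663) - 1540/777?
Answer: -1237673167/624068640 ≈ -1.9832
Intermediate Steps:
y = -1651/8 (y = (⅛)*(-1651) = -1651/8 ≈ -206.38)
((-2430 + y)/(-1073 - 2107))/(-663) - 1540/777 = ((-2430 - 1651/8)/(-1073 - 2107))/(-663) - 1540/777 = -21091/8/(-3180)*(-1/663) - 1540*1/777 = -21091/8*(-1/3180)*(-1/663) - 220/111 = (21091/25440)*(-1/663) - 220/111 = -21091/16866720 - 220/111 = -1237673167/624068640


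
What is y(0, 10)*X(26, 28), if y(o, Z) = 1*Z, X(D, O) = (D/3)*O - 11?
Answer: 6950/3 ≈ 2316.7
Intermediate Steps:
X(D, O) = -11 + D*O/3 (X(D, O) = (D*(⅓))*O - 11 = (D/3)*O - 11 = D*O/3 - 11 = -11 + D*O/3)
y(o, Z) = Z
y(0, 10)*X(26, 28) = 10*(-11 + (⅓)*26*28) = 10*(-11 + 728/3) = 10*(695/3) = 6950/3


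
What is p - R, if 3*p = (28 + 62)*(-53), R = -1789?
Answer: 199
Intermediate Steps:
p = -1590 (p = ((28 + 62)*(-53))/3 = (90*(-53))/3 = (⅓)*(-4770) = -1590)
p - R = -1590 - 1*(-1789) = -1590 + 1789 = 199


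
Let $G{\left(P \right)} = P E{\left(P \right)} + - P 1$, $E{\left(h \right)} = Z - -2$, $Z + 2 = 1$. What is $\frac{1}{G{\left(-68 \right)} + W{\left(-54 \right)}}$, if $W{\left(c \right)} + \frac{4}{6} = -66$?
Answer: $- \frac{3}{200} \approx -0.015$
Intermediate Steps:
$Z = -1$ ($Z = -2 + 1 = -1$)
$W{\left(c \right)} = - \frac{200}{3}$ ($W{\left(c \right)} = - \frac{2}{3} - 66 = - \frac{200}{3}$)
$E{\left(h \right)} = 1$ ($E{\left(h \right)} = -1 - -2 = -1 + 2 = 1$)
$G{\left(P \right)} = 0$ ($G{\left(P \right)} = P 1 + - P 1 = P - P = 0$)
$\frac{1}{G{\left(-68 \right)} + W{\left(-54 \right)}} = \frac{1}{0 - \frac{200}{3}} = \frac{1}{- \frac{200}{3}} = - \frac{3}{200}$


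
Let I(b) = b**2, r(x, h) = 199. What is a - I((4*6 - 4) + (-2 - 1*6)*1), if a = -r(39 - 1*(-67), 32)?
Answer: -343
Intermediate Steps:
a = -199 (a = -1*199 = -199)
a - I((4*6 - 4) + (-2 - 1*6)*1) = -199 - ((4*6 - 4) + (-2 - 1*6)*1)**2 = -199 - ((24 - 4) + (-2 - 6)*1)**2 = -199 - (20 - 8*1)**2 = -199 - (20 - 8)**2 = -199 - 1*12**2 = -199 - 1*144 = -199 - 144 = -343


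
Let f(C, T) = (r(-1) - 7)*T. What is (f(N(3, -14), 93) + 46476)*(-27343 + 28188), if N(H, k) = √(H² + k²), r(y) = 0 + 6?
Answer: 39193635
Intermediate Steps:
r(y) = 6
f(C, T) = -T (f(C, T) = (6 - 7)*T = -T)
(f(N(3, -14), 93) + 46476)*(-27343 + 28188) = (-1*93 + 46476)*(-27343 + 28188) = (-93 + 46476)*845 = 46383*845 = 39193635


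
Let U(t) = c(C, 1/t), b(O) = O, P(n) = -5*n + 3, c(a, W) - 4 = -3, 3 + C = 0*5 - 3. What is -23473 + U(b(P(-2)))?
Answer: -23472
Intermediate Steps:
C = -6 (C = -3 + (0*5 - 3) = -3 + (0 - 3) = -3 - 3 = -6)
c(a, W) = 1 (c(a, W) = 4 - 3 = 1)
P(n) = 3 - 5*n
U(t) = 1
-23473 + U(b(P(-2))) = -23473 + 1 = -23472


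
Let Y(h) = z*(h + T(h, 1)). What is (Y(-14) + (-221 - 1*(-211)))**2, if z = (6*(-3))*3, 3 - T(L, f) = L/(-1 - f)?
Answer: 925444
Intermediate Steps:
T(L, f) = 3 - L/(-1 - f)
z = -54 (z = -18*3 = -54)
Y(h) = -162 - 81*h (Y(h) = -54*(h + (3 + h + 3*1)/(1 + 1)) = -54*(h + (3 + h + 3)/2) = -54*(h + (6 + h)/2) = -54*(h + (3 + h/2)) = -54*(3 + 3*h/2) = -162 - 81*h)
(Y(-14) + (-221 - 1*(-211)))**2 = ((-162 - 81*(-14)) + (-221 - 1*(-211)))**2 = ((-162 + 1134) + (-221 + 211))**2 = (972 - 10)**2 = 962**2 = 925444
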